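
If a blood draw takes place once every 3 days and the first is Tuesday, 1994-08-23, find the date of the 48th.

The 48th occurrence is 47 intervals after the first: 47 × 3 = 141 days after 1994-08-23.
August has 31 days — 8 days to the end of August leaves 133.
September has 30 days (103 left).
October has 31 days (72 left).
November has 30 days (42 left).
December has 31 days (11 left).
11 days into January → 1995-01-11.

1995-01-11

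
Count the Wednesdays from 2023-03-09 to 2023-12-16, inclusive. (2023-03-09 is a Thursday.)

2023-03-09 is a Thursday; the first Wednesday on or after it is 2023-03-15 (6 days later).
From 2023-03-15 to 2023-12-16: 16 + 30 + 31 + 30 + 31 + 31 + 30 + 31 + 30 + 16 = 276 days (rest of March, April, May, June, July, August, September, October, November, December).
276 ÷ 7 = 39 full weeks with remainder 3, so 39 more Wednesdays after the first → 40.

40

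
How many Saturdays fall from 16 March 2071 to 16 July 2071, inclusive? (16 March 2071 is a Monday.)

17

16 March 2071 is a Monday; the first Saturday on or after it is 21 March 2071 (5 days later).
From 21 March 2071 to 16 July 2071: 10 + 30 + 31 + 30 + 16 = 117 days (rest of March, April, May, June, July).
117 ÷ 7 = 16 full weeks with remainder 5, so 16 more Saturdays after the first → 17.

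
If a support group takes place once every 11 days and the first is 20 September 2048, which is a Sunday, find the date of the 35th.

The 35th occurrence is 34 intervals after the first: 34 × 11 = 374 days after 20 September 2048.
September has 30 days — 10 days to the end of September leaves 364.
October has 31 days (333 left).
November has 30 days (303 left).
December has 31 days (272 left).
January has 31 days (241 left).
February has 28 days (213 left).
March has 31 days (182 left).
April has 30 days (152 left).
May has 31 days (121 left).
June has 30 days (91 left).
July has 31 days (60 left).
August has 31 days (29 left).
29 days into September → 29 September 2049.

29 September 2049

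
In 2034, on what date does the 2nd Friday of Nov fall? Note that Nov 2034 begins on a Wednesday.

Nov 2034 begins on a Wednesday, so the first Friday is Nov 3 (2 days later).
The 2nd Friday is 1 weeks later: 3 + 7 = 10.

Nov 10, 2034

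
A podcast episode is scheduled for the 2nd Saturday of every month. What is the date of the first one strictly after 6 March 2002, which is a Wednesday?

March 2002 starts on a Friday; its first Saturday is the 2nd, so the 2nd Saturday is the 9th — 9 March 2002.
9 March 2002 is after 6 March 2002, so that is the next one.

9 March 2002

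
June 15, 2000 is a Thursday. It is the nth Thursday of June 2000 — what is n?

3rd

Day 15 falls in week ⌈15/7⌉ of the month.
Days 1–7 hold the 1st Thursday, 8–14 the 2nd, 15–21 the 3rd, 22–28 the 4th, 29–31 the 5th.
15 is in the range for the 3rd.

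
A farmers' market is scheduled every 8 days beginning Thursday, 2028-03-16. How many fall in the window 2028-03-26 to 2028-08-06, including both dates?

Occurrences land 8·i days after 2028-03-16 for i = 0, 1, 2, …
2028-03-26 is 10 days after the start; 10 ÷ 8 = 1 remainder 2; since the remainder is 2, round up to i = 2. First occurrence in the window: #3 on 2028-04-01 (2×8 = 16 days in).
2028-08-06 is 143 days after the start; 143 ÷ 8 = 17 remainder 7. Last occurrence in the window: #18 on 2028-07-30.
Occurrences #3 through #18: 16 in total.

16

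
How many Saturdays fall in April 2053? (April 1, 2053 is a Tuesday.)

4

April 1, 2053 is a Tuesday; the first Saturday on or after it is April 5, 2053 (4 days later).
From April 5, 2053 to April 30, 2053 is 30 − 5 = 25 days.
25 ÷ 7 = 3 full weeks with remainder 4, so 3 more Saturdays after the first → 4.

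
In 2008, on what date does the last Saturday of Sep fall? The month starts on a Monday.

Sep 27, 2008

Sep 2008 begins on a Monday, so the first Saturday is Sep 6 (5 days later).
Sep 2008 has 30 days. Adding weeks: 6, 13, 20, 27 — the last one ≤ 30 is the 27th.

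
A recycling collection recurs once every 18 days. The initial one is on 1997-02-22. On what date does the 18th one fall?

The 18th occurrence is 17 intervals after the first: 17 × 18 = 306 days after 1997-02-22.
February has 28 days — 6 days to the end of February leaves 300.
March has 31 days (269 left).
April has 30 days (239 left).
May has 31 days (208 left).
June has 30 days (178 left).
July has 31 days (147 left).
August has 31 days (116 left).
September has 30 days (86 left).
October has 31 days (55 left).
November has 30 days (25 left).
25 days into December → 1997-12-25.

1997-12-25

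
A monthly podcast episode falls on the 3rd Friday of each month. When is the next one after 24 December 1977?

20 January 1978

December 1977 starts on a Thursday; its first Friday is the 2nd, so the 3rd Friday is the 16th — 16 December 1977.
That is not after 24 December 1977, so look at January 1978.
January 1978 starts on a Sunday; its first Friday is the 6th, so the 3rd Friday is the 20th — 20 January 1978.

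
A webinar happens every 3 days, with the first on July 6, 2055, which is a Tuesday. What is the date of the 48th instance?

The 48th occurrence is 47 intervals after the first: 47 × 3 = 141 days after July 6, 2055.
July has 31 days — 25 days to the end of July leaves 116.
August has 31 days (85 left).
September has 30 days (55 left).
October has 31 days (24 left).
24 days into November → November 24, 2055.

November 24, 2055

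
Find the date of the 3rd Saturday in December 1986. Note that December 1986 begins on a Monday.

20 December 1986

December 1986 begins on a Monday, so the first Saturday is December 6 (5 days later).
The 3rd Saturday is 2 weeks later: 6 + 14 = 20.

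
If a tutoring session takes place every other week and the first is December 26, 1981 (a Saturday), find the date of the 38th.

May 28, 1983

The 38th occurrence is 37 intervals after the first: 37 × 14 = 518 days after December 26, 1981.
December has 31 days — 5 days to the end of December leaves 513.
1982 has 365 days (148 left).
January has 31 days (117 left).
February has 28 days (89 left).
March has 31 days (58 left).
April has 30 days (28 left).
28 days into May → May 28, 1983.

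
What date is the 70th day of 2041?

January has 31 days (70 − 31 = 39 remain).
February has 28 days (39 − 28 = 11 remain).
11 into March → March 11.

2041-03-11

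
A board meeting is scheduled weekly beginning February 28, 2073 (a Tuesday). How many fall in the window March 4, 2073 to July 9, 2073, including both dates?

Occurrences land 7·i days after February 28, 2073 for i = 0, 1, 2, …
March 4, 2073 is 4 days after the start; 4 ÷ 7 = 0 remainder 4; since the remainder is 4, round up to i = 1. First occurrence in the window: #2 on March 7, 2073 (1×7 = 7 days in).
July 9, 2073 is 131 days after the start; 131 ÷ 7 = 18 remainder 5. Last occurrence in the window: #19 on July 4, 2073.
Occurrences #2 through #19: 18 in total.

18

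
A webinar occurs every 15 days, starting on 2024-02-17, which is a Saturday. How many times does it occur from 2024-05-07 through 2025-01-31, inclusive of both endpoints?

Occurrences land 15·i days after 2024-02-17 for i = 0, 1, 2, …
2024-05-07 is 80 days after the start; 80 ÷ 15 = 5 remainder 5; since the remainder is 5, round up to i = 6. First occurrence in the window: #7 on 2024-05-17 (6×15 = 90 days in).
2025-01-31 is 349 days after the start; 349 ÷ 15 = 23 remainder 4. Last occurrence in the window: #24 on 2025-01-27.
Occurrences #7 through #24: 18 in total.

18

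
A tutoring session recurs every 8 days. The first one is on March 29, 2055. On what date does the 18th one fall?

The 18th occurrence is 17 intervals after the first: 17 × 8 = 136 days after March 29, 2055.
March has 31 days — 2 days to the end of March leaves 134.
April has 30 days (104 left).
May has 31 days (73 left).
June has 30 days (43 left).
July has 31 days (12 left).
12 days into August → August 12, 2055.

August 12, 2055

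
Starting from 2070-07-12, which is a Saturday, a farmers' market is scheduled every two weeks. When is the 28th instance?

2071-07-25

The 28th occurrence is 27 intervals after the first: 27 × 14 = 378 days after 2070-07-12.
July has 31 days — 19 days to the end of July leaves 359.
August has 31 days (328 left).
September has 30 days (298 left).
October has 31 days (267 left).
November has 30 days (237 left).
December has 31 days (206 left).
January has 31 days (175 left).
February has 28 days (147 left).
March has 31 days (116 left).
April has 30 days (86 left).
May has 31 days (55 left).
June has 30 days (25 left).
25 days into July → 2071-07-25.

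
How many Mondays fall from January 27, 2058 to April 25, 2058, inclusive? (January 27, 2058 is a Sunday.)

13

January 27, 2058 is a Sunday; the first Monday on or after it is January 28, 2058 (1 day later).
From January 28, 2058 to April 25, 2058: 3 + 28 + 31 + 25 = 87 days (rest of January, February, March, April).
87 ÷ 7 = 12 full weeks with remainder 3, so 12 more Mondays after the first → 13.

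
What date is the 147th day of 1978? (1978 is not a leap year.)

May 27, 1978

Jan has 31 days (147 − 31 = 116 remain).
Feb has 28 days (116 − 28 = 88 remain).
Mar has 31 days (88 − 31 = 57 remain).
Apr has 30 days (57 − 30 = 27 remain).
27 into May → May 27.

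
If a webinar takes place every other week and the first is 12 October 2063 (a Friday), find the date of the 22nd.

1 August 2064

The 22nd occurrence is 21 intervals after the first: 21 × 14 = 294 days after 12 October 2063.
October has 31 days — 19 days to the end of October leaves 275.
November has 30 days (245 left).
December has 31 days (214 left).
January has 31 days (183 left).
February has 29 days (154 left).
March has 31 days (123 left).
April has 30 days (93 left).
May has 31 days (62 left).
June has 30 days (32 left).
July has 31 days (1 left).
1 day into August → 1 August 2064.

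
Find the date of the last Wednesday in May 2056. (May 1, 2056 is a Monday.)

31 May 2056

May 2056 begins on a Monday, so the first Wednesday is May 3 (2 days later).
May 2056 has 31 days. Adding weeks: 3, 10, 17, 24, 31 — the last one ≤ 31 is the 31st.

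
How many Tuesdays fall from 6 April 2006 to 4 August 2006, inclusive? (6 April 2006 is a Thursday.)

17

6 April 2006 is a Thursday; the first Tuesday on or after it is 11 April 2006 (5 days later).
From 11 April 2006 to 4 August 2006: 19 + 31 + 30 + 31 + 4 = 115 days (rest of April, May, June, July, August).
115 ÷ 7 = 16 full weeks with remainder 3, so 16 more Tuesdays after the first → 17.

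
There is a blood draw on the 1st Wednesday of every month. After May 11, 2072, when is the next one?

May 2072 starts on a Sunday, so its 1st Wednesday is May 4, 2072 (3 days in).
That is not after May 11, 2072, so look at Jun 2072.
Jun 2072 starts on a Wednesday, so its 1st Wednesday is Jun 1, 2072.

Jun 1, 2072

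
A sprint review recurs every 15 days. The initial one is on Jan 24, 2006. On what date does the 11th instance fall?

Jun 23, 2006

The 11th occurrence is 10 intervals after the first: 10 × 15 = 150 days after Jan 24, 2006.
Jan has 31 days — 7 days to the end of Jan leaves 143.
Feb has 28 days (115 left).
Mar has 31 days (84 left).
Apr has 30 days (54 left).
May has 31 days (23 left).
23 days into Jun → Jun 23, 2006.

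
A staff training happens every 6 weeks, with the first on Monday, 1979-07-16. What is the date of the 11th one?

1980-09-08

The 11th occurrence is 10 intervals after the first: 10 × 42 = 420 days after 1979-07-16.
July has 31 days — 15 days to the end of July leaves 405.
From end of July to end of 1979 is 153 days (252 left).
January has 31 days (221 left).
February has 29 days (192 left).
March has 31 days (161 left).
April has 30 days (131 left).
May has 31 days (100 left).
June has 30 days (70 left).
July has 31 days (39 left).
August has 31 days (8 left).
8 days into September → 1980-09-08.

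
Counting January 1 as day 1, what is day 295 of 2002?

October 22, 2002

January has 31 days (295 − 31 = 264 remain).
February has 28 days (264 − 28 = 236 remain).
March has 31 days (236 − 31 = 205 remain).
April has 30 days (205 − 30 = 175 remain).
May has 31 days (175 − 31 = 144 remain).
June has 30 days (144 − 30 = 114 remain).
July has 31 days (114 − 31 = 83 remain).
August has 31 days (83 − 31 = 52 remain).
September has 30 days (52 − 30 = 22 remain).
22 into October → October 22.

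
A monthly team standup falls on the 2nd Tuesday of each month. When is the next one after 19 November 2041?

November 2041 starts on a Friday; its first Tuesday is the 5th, so the 2nd Tuesday is the 12th — 12 November 2041.
That is not after 19 November 2041, so look at December 2041.
December 2041 starts on a Sunday; its first Tuesday is the 3rd, so the 2nd Tuesday is the 10th — 10 December 2041.

10 December 2041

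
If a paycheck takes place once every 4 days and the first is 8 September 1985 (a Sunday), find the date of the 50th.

23 March 1986

The 50th occurrence is 49 intervals after the first: 49 × 4 = 196 days after 8 September 1985.
September has 30 days — 22 days to the end of September leaves 174.
October has 31 days (143 left).
November has 30 days (113 left).
December has 31 days (82 left).
January has 31 days (51 left).
February has 28 days (23 left).
23 days into March → 23 March 1986.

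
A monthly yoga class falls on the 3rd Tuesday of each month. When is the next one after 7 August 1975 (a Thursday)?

19 August 1975

August 1975 starts on a Friday; its first Tuesday is the 5th, so the 3rd Tuesday is the 19th — 19 August 1975.
19 August 1975 is after 7 August 1975, so that is the next one.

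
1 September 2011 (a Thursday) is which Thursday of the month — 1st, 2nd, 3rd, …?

Day 1 falls in week ⌈1/7⌉ of the month.
Days 1–7 hold the 1st Thursday, 8–14 the 2nd, 15–21 the 3rd, 22–28 the 4th, 29–31 the 5th.
1 is in the range for the 1st.

1st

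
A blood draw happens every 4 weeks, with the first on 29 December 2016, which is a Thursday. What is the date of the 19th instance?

The 19th occurrence is 18 intervals after the first: 18 × 28 = 504 days after 29 December 2016.
December has 31 days — 2 days to the end of December leaves 502.
2017 has 365 days (137 left).
January has 31 days (106 left).
February has 28 days (78 left).
March has 31 days (47 left).
April has 30 days (17 left).
17 days into May → 17 May 2018.

17 May 2018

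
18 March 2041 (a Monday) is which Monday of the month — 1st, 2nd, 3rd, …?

Day 18 falls in week ⌈18/7⌉ of the month.
Days 1–7 hold the 1st Monday, 8–14 the 2nd, 15–21 the 3rd, 22–28 the 4th, 29–31 the 5th.
18 is in the range for the 3rd.

3rd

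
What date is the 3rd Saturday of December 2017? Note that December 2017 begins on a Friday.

December 2017 begins on a Friday, so the first Saturday is December 2 (1 day later).
The 3rd Saturday is 2 weeks later: 2 + 14 = 16.

2017-12-16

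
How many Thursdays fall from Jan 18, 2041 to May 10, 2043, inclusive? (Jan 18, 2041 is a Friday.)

Jan 18, 2041 is a Friday; the first Thursday on or after it is Jan 24, 2041 (6 days later).
From Jan 24, 2041 to May 10, 2043: 341 + 365 + 130 = 836 days (rest of 2041, 2042, to May 10, 2043 in 2043).
836 ÷ 7 = 119 full weeks with remainder 3, so 119 more Thursdays after the first → 120.

120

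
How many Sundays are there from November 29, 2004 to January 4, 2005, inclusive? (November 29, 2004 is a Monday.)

5

November 29, 2004 is a Monday; the first Sunday on or after it is December 5, 2004 (6 days later).
From December 5, 2004 to January 4, 2005: 26 + 4 = 30 days (rest of December, January).
30 ÷ 7 = 4 full weeks with remainder 2, so 4 more Sundays after the first → 5.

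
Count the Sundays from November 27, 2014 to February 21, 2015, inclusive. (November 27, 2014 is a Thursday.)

November 27, 2014 is a Thursday; the first Sunday on or after it is November 30, 2014 (3 days later).
From November 30, 2014 to February 21, 2015: 0 + 31 + 31 + 21 = 83 days (rest of November, December, January, February).
83 ÷ 7 = 11 full weeks with remainder 6, so 11 more Sundays after the first → 12.

12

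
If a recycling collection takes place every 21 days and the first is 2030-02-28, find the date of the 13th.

2030-11-07

The 13th occurrence is 12 intervals after the first: 12 × 21 = 252 days after 2030-02-28.
February has 28 days — 0 days to the end of February leaves 252.
March has 31 days (221 left).
April has 30 days (191 left).
May has 31 days (160 left).
June has 30 days (130 left).
July has 31 days (99 left).
August has 31 days (68 left).
September has 30 days (38 left).
October has 31 days (7 left).
7 days into November → 2030-11-07.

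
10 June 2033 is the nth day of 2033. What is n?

161

Days in months before June: 31 + 28 + 31 + 30 + 31 = 151.
Plus 10 days into June → day 161.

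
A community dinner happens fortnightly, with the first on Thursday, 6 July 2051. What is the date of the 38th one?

The 38th occurrence is 37 intervals after the first: 37 × 14 = 518 days after 6 July 2051.
July has 31 days — 25 days to the end of July leaves 493.
From end of July to end of 2051 is 153 days (340 left).
January has 31 days (309 left).
February has 29 days (280 left).
March has 31 days (249 left).
April has 30 days (219 left).
May has 31 days (188 left).
June has 30 days (158 left).
July has 31 days (127 left).
August has 31 days (96 left).
September has 30 days (66 left).
October has 31 days (35 left).
November has 30 days (5 left).
5 days into December → 5 December 2052.

5 December 2052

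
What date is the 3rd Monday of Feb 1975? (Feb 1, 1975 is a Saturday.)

Feb 17, 1975

Feb 1975 begins on a Saturday, so the first Monday is Feb 3 (2 days later).
The 3rd Monday is 2 weeks later: 3 + 14 = 17.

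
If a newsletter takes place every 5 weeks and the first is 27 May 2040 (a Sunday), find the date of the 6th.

18 November 2040

The 6th occurrence is 5 intervals after the first: 5 × 35 = 175 days after 27 May 2040.
May has 31 days — 4 days to the end of May leaves 171.
June has 30 days (141 left).
July has 31 days (110 left).
August has 31 days (79 left).
September has 30 days (49 left).
October has 31 days (18 left).
18 days into November → 18 November 2040.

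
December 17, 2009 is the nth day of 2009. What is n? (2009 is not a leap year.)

351

Days in months before December: 31 + 28 + 31 + 30 + 31 + 30 + 31 + 31 + 30 + 31 + 30 = 334.
Plus 17 days into December → day 351.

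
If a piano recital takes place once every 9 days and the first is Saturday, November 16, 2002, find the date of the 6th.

The 6th occurrence is 5 intervals after the first: 5 × 9 = 45 days after November 16, 2002.
November has 30 days — 14 days to the end of November leaves 31.
31 days into December → December 31, 2002.

December 31, 2002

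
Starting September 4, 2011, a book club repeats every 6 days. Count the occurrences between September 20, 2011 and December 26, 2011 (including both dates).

Occurrences land 6·i days after September 4, 2011 for i = 0, 1, 2, …
September 20, 2011 is 16 days after the start; 16 ÷ 6 = 2 remainder 4; since the remainder is 4, round up to i = 3. First occurrence in the window: #4 on September 22, 2011 (3×6 = 18 days in).
December 26, 2011 is 113 days after the start; 113 ÷ 6 = 18 remainder 5. Last occurrence in the window: #19 on December 21, 2011.
Occurrences #4 through #19: 16 in total.

16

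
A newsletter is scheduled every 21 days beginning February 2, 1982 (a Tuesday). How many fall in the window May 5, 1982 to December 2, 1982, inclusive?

10

Occurrences land 21·i days after February 2, 1982 for i = 0, 1, 2, …
May 5, 1982 is 92 days after the start; 92 ÷ 21 = 4 remainder 8; since the remainder is 8, round up to i = 5. First occurrence in the window: #6 on May 18, 1982 (5×21 = 105 days in).
December 2, 1982 is 303 days after the start; 303 ÷ 21 = 14 remainder 9. Last occurrence in the window: #15 on November 23, 1982.
Occurrences #6 through #15: 10 in total.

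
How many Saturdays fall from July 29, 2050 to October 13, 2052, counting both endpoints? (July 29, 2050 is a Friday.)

July 29, 2050 is a Friday; the first Saturday on or after it is July 30, 2050 (1 day later).
From July 30, 2050 to October 13, 2052: 154 + 365 + 287 = 806 days (rest of 2050, 2051, to October 13, 2052 in 2052).
806 ÷ 7 = 115 full weeks with remainder 1, so 115 more Saturdays after the first → 116.

116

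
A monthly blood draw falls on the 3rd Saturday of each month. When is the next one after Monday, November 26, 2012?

November 2012 starts on a Thursday; its first Saturday is the 3rd, so the 3rd Saturday is the 17th — November 17, 2012.
That is not after November 26, 2012, so look at December 2012.
December 2012 starts on a Saturday; its first Saturday is the 1st, so the 3rd Saturday is the 15th — December 15, 2012.

December 15, 2012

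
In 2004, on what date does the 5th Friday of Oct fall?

Oct 29, 2004

The first Friday of Oct 2004 is Oct 1.
The 5th Friday is 4 weeks later: 1 + 28 = 29.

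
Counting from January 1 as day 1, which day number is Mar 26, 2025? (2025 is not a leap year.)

Days in months before Mar: 31 + 28 = 59.
Plus 26 days into Mar → day 85.

85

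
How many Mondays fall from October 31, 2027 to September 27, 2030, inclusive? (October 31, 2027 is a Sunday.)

152

October 31, 2027 is a Sunday; the first Monday on or after it is November 1, 2027 (1 day later).
From November 1, 2027 to September 27, 2030: 60 + 366 + 365 + 270 = 1061 days (rest of 2027, 2028, 2029, to September 27, 2030 in 2030).
1061 ÷ 7 = 151 full weeks with remainder 4, so 151 more Mondays after the first → 152.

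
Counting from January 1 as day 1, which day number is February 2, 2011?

Days in months before February: 31 = 31.
Plus 2 days into February → day 33.

33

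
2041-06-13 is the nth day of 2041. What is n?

Days in months before June: 31 + 28 + 31 + 30 + 31 = 151.
Plus 13 days into June → day 164.

164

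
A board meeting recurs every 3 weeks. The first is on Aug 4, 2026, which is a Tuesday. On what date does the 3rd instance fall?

The 3rd occurrence is 2 intervals after the first: 2 × 21 = 42 days after Aug 4, 2026.
Aug has 31 days — 27 days to the end of Aug leaves 15.
15 days into Sep → Sep 15, 2026.

Sep 15, 2026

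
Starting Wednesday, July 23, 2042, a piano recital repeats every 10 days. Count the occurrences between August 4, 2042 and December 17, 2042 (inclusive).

13

Occurrences land 10·i days after July 23, 2042 for i = 0, 1, 2, …
August 4, 2042 is 12 days after the start; 12 ÷ 10 = 1 remainder 2; since the remainder is 2, round up to i = 2. First occurrence in the window: #3 on August 12, 2042 (2×10 = 20 days in).
December 17, 2042 is 147 days after the start; 147 ÷ 10 = 14 remainder 7. Last occurrence in the window: #15 on December 10, 2042.
Occurrences #3 through #15: 13 in total.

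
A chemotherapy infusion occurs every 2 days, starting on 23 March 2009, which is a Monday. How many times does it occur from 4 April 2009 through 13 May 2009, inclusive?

20

Occurrences land 2·i days after 23 March 2009 for i = 0, 1, 2, …
4 April 2009 is 12 days after the start; 12 ÷ 2 = 6 remainder 0. First occurrence in the window: #7 on 4 April 2009 (6×2 = 12 days in).
13 May 2009 is 51 days after the start; 51 ÷ 2 = 25 remainder 1. Last occurrence in the window: #26 on 12 May 2009.
Occurrences #7 through #26: 20 in total.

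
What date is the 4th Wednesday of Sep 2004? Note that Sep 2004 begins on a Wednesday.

Sep 22, 2004

Sep 2004 begins on a Wednesday, so the first Wednesday is Sep 1.
The 4th Wednesday is 3 weeks later: 1 + 21 = 22.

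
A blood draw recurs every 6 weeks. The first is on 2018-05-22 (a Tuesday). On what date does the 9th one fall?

2019-04-23

The 9th occurrence is 8 intervals after the first: 8 × 42 = 336 days after 2018-05-22.
May has 31 days — 9 days to the end of May leaves 327.
June has 30 days (297 left).
July has 31 days (266 left).
August has 31 days (235 left).
September has 30 days (205 left).
October has 31 days (174 left).
November has 30 days (144 left).
December has 31 days (113 left).
January has 31 days (82 left).
February has 28 days (54 left).
March has 31 days (23 left).
23 days into April → 2019-04-23.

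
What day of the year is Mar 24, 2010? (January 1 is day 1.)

83

Days in months before Mar: 31 + 28 = 59.
Plus 24 days into Mar → day 83.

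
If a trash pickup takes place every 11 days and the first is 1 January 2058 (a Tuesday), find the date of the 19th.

The 19th occurrence is 18 intervals after the first: 18 × 11 = 198 days after 1 January 2058.
January has 31 days — 30 days to the end of January leaves 168.
February has 28 days (140 left).
March has 31 days (109 left).
April has 30 days (79 left).
May has 31 days (48 left).
June has 30 days (18 left).
18 days into July → 18 July 2058.

18 July 2058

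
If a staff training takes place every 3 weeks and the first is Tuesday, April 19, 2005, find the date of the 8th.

The 8th occurrence is 7 intervals after the first: 7 × 21 = 147 days after April 19, 2005.
April has 30 days — 11 days to the end of April leaves 136.
May has 31 days (105 left).
June has 30 days (75 left).
July has 31 days (44 left).
August has 31 days (13 left).
13 days into September → September 13, 2005.

September 13, 2005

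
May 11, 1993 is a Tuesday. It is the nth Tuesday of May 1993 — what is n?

Day 11 falls in week ⌈11/7⌉ of the month.
Days 1–7 hold the 1st Tuesday, 8–14 the 2nd, 15–21 the 3rd, 22–28 the 4th, 29–31 the 5th.
11 is in the range for the 2nd.

2nd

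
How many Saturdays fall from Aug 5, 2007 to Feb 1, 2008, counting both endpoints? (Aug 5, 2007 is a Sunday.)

Aug 5, 2007 is a Sunday; the first Saturday on or after it is Aug 11, 2007 (6 days later).
From Aug 11, 2007 to Feb 1, 2008: 20 + 30 + 31 + 30 + 31 + 31 + 1 = 174 days (rest of Aug, Sep, Oct, Nov, Dec, Jan, Feb).
174 ÷ 7 = 24 full weeks with remainder 6, so 24 more Saturdays after the first → 25.

25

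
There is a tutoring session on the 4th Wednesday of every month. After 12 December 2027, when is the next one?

22 December 2027

December 2027 starts on a Wednesday; its first Wednesday is the 1st, so the 4th Wednesday is the 22nd — 22 December 2027.
22 December 2027 is after 12 December 2027, so that is the next one.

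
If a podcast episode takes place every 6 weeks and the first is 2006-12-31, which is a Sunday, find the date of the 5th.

2007-06-17

The 5th occurrence is 4 intervals after the first: 4 × 42 = 168 days after 2006-12-31.
December has 31 days — 0 days to the end of December leaves 168.
January has 31 days (137 left).
February has 28 days (109 left).
March has 31 days (78 left).
April has 30 days (48 left).
May has 31 days (17 left).
17 days into June → 2007-06-17.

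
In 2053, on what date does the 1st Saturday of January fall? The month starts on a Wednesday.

January 2053 begins on a Wednesday, so the first Saturday is January 4 (3 days later).

January 4, 2053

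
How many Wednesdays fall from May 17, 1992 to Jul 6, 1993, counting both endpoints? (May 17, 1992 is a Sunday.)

59

May 17, 1992 is a Sunday; the first Wednesday on or after it is May 20, 1992 (3 days later).
From May 20, 1992 to Jul 6, 1993: 225 + 187 = 412 days (rest of 1992, to Jul 6, 1993 in 1993).
412 ÷ 7 = 58 full weeks with remainder 6, so 58 more Wednesdays after the first → 59.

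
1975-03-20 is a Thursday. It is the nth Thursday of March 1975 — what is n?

Day 20 falls in week ⌈20/7⌉ of the month.
Days 1–7 hold the 1st Thursday, 8–14 the 2nd, 15–21 the 3rd, 22–28 the 4th, 29–31 the 5th.
20 is in the range for the 3rd.

3rd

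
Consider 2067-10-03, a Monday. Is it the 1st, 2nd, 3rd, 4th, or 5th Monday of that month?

Day 3 falls in week ⌈3/7⌉ of the month.
Days 1–7 hold the 1st Monday, 8–14 the 2nd, 15–21 the 3rd, 22–28 the 4th, 29–31 the 5th.
3 is in the range for the 1st.

1st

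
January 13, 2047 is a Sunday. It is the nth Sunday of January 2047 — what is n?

2nd

Day 13 falls in week ⌈13/7⌉ of the month.
Days 1–7 hold the 1st Sunday, 8–14 the 2nd, 15–21 the 3rd, 22–28 the 4th, 29–31 the 5th.
13 is in the range for the 2nd.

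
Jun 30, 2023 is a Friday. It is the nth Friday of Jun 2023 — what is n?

5th

Day 30 falls in week ⌈30/7⌉ of the month.
Days 1–7 hold the 1st Friday, 8–14 the 2nd, 15–21 the 3rd, 22–28 the 4th, 29–31 the 5th.
30 is in the range for the 5th.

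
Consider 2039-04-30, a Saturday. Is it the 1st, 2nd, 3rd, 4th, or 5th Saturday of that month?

5th

Day 30 falls in week ⌈30/7⌉ of the month.
Days 1–7 hold the 1st Saturday, 8–14 the 2nd, 15–21 the 3rd, 22–28 the 4th, 29–31 the 5th.
30 is in the range for the 5th.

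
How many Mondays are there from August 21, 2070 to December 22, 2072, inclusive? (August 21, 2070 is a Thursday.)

August 21, 2070 is a Thursday; the first Monday on or after it is August 25, 2070 (4 days later).
From August 25, 2070 to December 22, 2072: 128 + 365 + 357 = 850 days (rest of 2070, 2071, to December 22, 2072 in 2072).
850 ÷ 7 = 121 full weeks with remainder 3, so 121 more Mondays after the first → 122.

122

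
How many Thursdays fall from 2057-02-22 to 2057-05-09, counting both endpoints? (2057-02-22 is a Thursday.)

2057-02-22 is a Thursday; the first Thursday on or after it is 2057-02-22.
From 2057-02-22 to 2057-05-09: 6 + 31 + 30 + 9 = 76 days (rest of February, March, April, May).
76 ÷ 7 = 10 full weeks with remainder 6, so 10 more Thursdays after the first → 11.

11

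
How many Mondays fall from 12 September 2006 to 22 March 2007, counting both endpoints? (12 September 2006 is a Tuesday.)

27

12 September 2006 is a Tuesday; the first Monday on or after it is 18 September 2006 (6 days later).
From 18 September 2006 to 22 March 2007: 12 + 31 + 30 + 31 + 31 + 28 + 22 = 185 days (rest of September, October, November, December, January, February, March).
185 ÷ 7 = 26 full weeks with remainder 3, so 26 more Mondays after the first → 27.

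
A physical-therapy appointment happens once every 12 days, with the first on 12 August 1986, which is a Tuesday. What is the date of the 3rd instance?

The 3rd occurrence is 2 intervals after the first: 2 × 12 = 24 days after 12 August 1986.
August has 31 days — 19 days to the end of August leaves 5.
5 days into September → 5 September 1986.

5 September 1986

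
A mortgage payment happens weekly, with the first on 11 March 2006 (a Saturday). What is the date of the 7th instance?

22 April 2006

The 7th occurrence is 6 intervals after the first: 6 × 7 = 42 days after 11 March 2006.
March has 31 days — 20 days to the end of March leaves 22.
22 days into April → 22 April 2006.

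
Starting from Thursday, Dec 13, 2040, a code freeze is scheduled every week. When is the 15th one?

The 15th occurrence is 14 intervals after the first: 14 × 7 = 98 days after Dec 13, 2040.
Dec has 31 days — 18 days to the end of Dec leaves 80.
Jan has 31 days (49 left).
Feb has 28 days (21 left).
21 days into Mar → Mar 21, 2041.

Mar 21, 2041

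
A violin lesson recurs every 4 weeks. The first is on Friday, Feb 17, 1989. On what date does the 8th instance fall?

Sep 1, 1989

The 8th occurrence is 7 intervals after the first: 7 × 28 = 196 days after Feb 17, 1989.
Feb has 28 days — 11 days to the end of Feb leaves 185.
Mar has 31 days (154 left).
Apr has 30 days (124 left).
May has 31 days (93 left).
Jun has 30 days (63 left).
Jul has 31 days (32 left).
Aug has 31 days (1 left).
1 day into Sep → Sep 1, 1989.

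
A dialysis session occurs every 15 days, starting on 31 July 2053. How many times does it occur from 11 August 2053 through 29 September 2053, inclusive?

Occurrences land 15·i days after 31 July 2053 for i = 0, 1, 2, …
11 August 2053 is 11 days after the start; 11 ÷ 15 = 0 remainder 11; since the remainder is 11, round up to i = 1. First occurrence in the window: #2 on 15 August 2053 (1×15 = 15 days in).
29 September 2053 is 60 days after the start; 60 ÷ 15 = 4 remainder 0. Last occurrence in the window: #5 on 29 September 2053.
Occurrences #2 through #5: 4 in total.

4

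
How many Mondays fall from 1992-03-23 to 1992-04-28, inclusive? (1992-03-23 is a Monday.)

1992-03-23 is a Monday; the first Monday on or after it is 1992-03-23.
From 1992-03-23 to 1992-04-28: 8 + 28 = 36 days (rest of March, April).
36 ÷ 7 = 5 full weeks with remainder 1, so 5 more Mondays after the first → 6.

6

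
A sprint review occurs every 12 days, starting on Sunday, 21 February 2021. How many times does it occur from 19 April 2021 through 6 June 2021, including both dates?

Occurrences land 12·i days after 21 February 2021 for i = 0, 1, 2, …
19 April 2021 is 57 days after the start; 57 ÷ 12 = 4 remainder 9; since the remainder is 9, round up to i = 5. First occurrence in the window: #6 on 22 April 2021 (5×12 = 60 days in).
6 June 2021 is 105 days after the start; 105 ÷ 12 = 8 remainder 9. Last occurrence in the window: #9 on 28 May 2021.
Occurrences #6 through #9: 4 in total.

4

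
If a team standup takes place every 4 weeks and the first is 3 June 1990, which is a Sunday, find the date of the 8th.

16 December 1990

The 8th occurrence is 7 intervals after the first: 7 × 28 = 196 days after 3 June 1990.
June has 30 days — 27 days to the end of June leaves 169.
July has 31 days (138 left).
August has 31 days (107 left).
September has 30 days (77 left).
October has 31 days (46 left).
November has 30 days (16 left).
16 days into December → 16 December 1990.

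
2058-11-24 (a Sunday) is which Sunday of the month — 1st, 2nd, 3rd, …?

4th

Day 24 falls in week ⌈24/7⌉ of the month.
Days 1–7 hold the 1st Sunday, 8–14 the 2nd, 15–21 the 3rd, 22–28 the 4th, 29–31 the 5th.
24 is in the range for the 4th.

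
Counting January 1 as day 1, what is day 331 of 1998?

27 November 1998

January has 31 days (331 − 31 = 300 remain).
February has 28 days (300 − 28 = 272 remain).
March has 31 days (272 − 31 = 241 remain).
April has 30 days (241 − 30 = 211 remain).
May has 31 days (211 − 31 = 180 remain).
June has 30 days (180 − 30 = 150 remain).
July has 31 days (150 − 31 = 119 remain).
August has 31 days (119 − 31 = 88 remain).
September has 30 days (88 − 30 = 58 remain).
October has 31 days (58 − 31 = 27 remain).
27 into November → November 27.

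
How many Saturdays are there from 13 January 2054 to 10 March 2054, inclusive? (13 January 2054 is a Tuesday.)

13 January 2054 is a Tuesday; the first Saturday on or after it is 17 January 2054 (4 days later).
From 17 January 2054 to 10 March 2054: 14 + 28 + 10 = 52 days (rest of January, February, March).
52 ÷ 7 = 7 full weeks with remainder 3, so 7 more Saturdays after the first → 8.

8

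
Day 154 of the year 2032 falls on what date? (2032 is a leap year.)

June 2, 2032

January has 31 days (154 − 31 = 123 remain).
February has 29 days (123 − 29 = 94 remain).
March has 31 days (94 − 31 = 63 remain).
April has 30 days (63 − 30 = 33 remain).
May has 31 days (33 − 31 = 2 remain).
2 into June → June 2.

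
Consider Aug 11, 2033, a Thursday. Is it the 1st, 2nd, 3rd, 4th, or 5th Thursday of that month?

Day 11 falls in week ⌈11/7⌉ of the month.
Days 1–7 hold the 1st Thursday, 8–14 the 2nd, 15–21 the 3rd, 22–28 the 4th, 29–31 the 5th.
11 is in the range for the 2nd.

2nd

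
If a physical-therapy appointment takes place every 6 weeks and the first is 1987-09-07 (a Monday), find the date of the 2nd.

The 2nd occurrence is 1 interval after the first: 1 × 42 = 42 days after 1987-09-07.
September has 30 days — 23 days to the end of September leaves 19.
19 days into October → 1987-10-19.

1987-10-19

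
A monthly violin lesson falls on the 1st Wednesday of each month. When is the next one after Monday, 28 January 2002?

January 2002 starts on a Tuesday, so its 1st Wednesday is 2 January 2002 (1 day in).
That is not after 28 January 2002, so look at February 2002.
February 2002 starts on a Friday, so its 1st Wednesday is 6 February 2002 (5 days in).

6 February 2002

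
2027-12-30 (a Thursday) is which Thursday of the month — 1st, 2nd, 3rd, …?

5th

Day 30 falls in week ⌈30/7⌉ of the month.
Days 1–7 hold the 1st Thursday, 8–14 the 2nd, 15–21 the 3rd, 22–28 the 4th, 29–31 the 5th.
30 is in the range for the 5th.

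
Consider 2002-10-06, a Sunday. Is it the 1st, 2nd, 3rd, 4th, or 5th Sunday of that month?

1st

Day 6 falls in week ⌈6/7⌉ of the month.
Days 1–7 hold the 1st Sunday, 8–14 the 2nd, 15–21 the 3rd, 22–28 the 4th, 29–31 the 5th.
6 is in the range for the 1st.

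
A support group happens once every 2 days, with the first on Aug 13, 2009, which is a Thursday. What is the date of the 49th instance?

The 49th occurrence is 48 intervals after the first: 48 × 2 = 96 days after Aug 13, 2009.
Aug has 31 days — 18 days to the end of Aug leaves 78.
Sep has 30 days (48 left).
Oct has 31 days (17 left).
17 days into Nov → Nov 17, 2009.

Nov 17, 2009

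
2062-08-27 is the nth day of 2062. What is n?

Days in months before August: 31 + 28 + 31 + 30 + 31 + 30 + 31 = 212.
Plus 27 days into August → day 239.

239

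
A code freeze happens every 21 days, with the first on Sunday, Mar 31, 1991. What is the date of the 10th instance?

The 10th occurrence is 9 intervals after the first: 9 × 21 = 189 days after Mar 31, 1991.
Mar has 31 days — 0 days to the end of Mar leaves 189.
Apr has 30 days (159 left).
May has 31 days (128 left).
Jun has 30 days (98 left).
Jul has 31 days (67 left).
Aug has 31 days (36 left).
Sep has 30 days (6 left).
6 days into Oct → Oct 6, 1991.

Oct 6, 1991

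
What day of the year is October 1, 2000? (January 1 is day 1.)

275

Days in months before October: 31 + 29 + 31 + 30 + 31 + 30 + 31 + 31 + 30 = 274.
Plus 1 day into October → day 275.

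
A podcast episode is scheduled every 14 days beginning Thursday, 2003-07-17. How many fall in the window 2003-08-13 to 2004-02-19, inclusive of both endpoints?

Occurrences land 14·i days after 2003-07-17 for i = 0, 1, 2, …
2003-08-13 is 27 days after the start; 27 ÷ 14 = 1 remainder 13; since the remainder is 13, round up to i = 2. First occurrence in the window: #3 on 2003-08-14 (2×14 = 28 days in).
2004-02-19 is 217 days after the start; 217 ÷ 14 = 15 remainder 7. Last occurrence in the window: #16 on 2004-02-12.
Occurrences #3 through #16: 14 in total.

14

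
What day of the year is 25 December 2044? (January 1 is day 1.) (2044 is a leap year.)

360

Days in months before December: 31 + 29 + 31 + 30 + 31 + 30 + 31 + 31 + 30 + 31 + 30 = 335.
Plus 25 days into December → day 360.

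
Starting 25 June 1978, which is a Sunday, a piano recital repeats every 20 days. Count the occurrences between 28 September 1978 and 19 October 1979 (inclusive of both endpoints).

Occurrences land 20·i days after 25 June 1978 for i = 0, 1, 2, …
28 September 1978 is 95 days after the start; 95 ÷ 20 = 4 remainder 15; since the remainder is 15, round up to i = 5. First occurrence in the window: #6 on 3 October 1978 (5×20 = 100 days in).
19 October 1979 is 481 days after the start; 481 ÷ 20 = 24 remainder 1. Last occurrence in the window: #25 on 18 October 1979.
Occurrences #6 through #25: 20 in total.

20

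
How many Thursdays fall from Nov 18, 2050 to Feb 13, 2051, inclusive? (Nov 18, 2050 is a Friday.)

12

Nov 18, 2050 is a Friday; the first Thursday on or after it is Nov 24, 2050 (6 days later).
From Nov 24, 2050 to Feb 13, 2051: 6 + 31 + 31 + 13 = 81 days (rest of Nov, Dec, Jan, Feb).
81 ÷ 7 = 11 full weeks with remainder 4, so 11 more Thursdays after the first → 12.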